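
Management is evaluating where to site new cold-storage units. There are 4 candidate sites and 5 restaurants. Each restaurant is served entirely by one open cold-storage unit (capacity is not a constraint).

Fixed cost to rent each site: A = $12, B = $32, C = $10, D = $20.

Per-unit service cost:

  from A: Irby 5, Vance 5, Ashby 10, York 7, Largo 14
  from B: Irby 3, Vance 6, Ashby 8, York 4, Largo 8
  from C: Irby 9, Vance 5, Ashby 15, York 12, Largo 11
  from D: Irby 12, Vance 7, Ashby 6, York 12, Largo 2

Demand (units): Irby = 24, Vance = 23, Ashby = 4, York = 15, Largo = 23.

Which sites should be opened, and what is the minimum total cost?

For any fixed open set, each restaurant goes to its cheapest open site; total = fixed + service.
{B, C, D}: Irby→B 3·24=72, Vance→C 5·23=115, Ashby→D 6·4=24, York→B 4·15=60, Largo→D 2·23=46. Service 317; fixed 62; total 379.
{A, B, D}: service 317 + fixed 64 = 381
{A, B, C, D}: service 317 + fixed 74 = 391
{C}: service 824 + fixed 10 = 834
No other subset beats 379.

Open B, C and D; minimum total cost 379.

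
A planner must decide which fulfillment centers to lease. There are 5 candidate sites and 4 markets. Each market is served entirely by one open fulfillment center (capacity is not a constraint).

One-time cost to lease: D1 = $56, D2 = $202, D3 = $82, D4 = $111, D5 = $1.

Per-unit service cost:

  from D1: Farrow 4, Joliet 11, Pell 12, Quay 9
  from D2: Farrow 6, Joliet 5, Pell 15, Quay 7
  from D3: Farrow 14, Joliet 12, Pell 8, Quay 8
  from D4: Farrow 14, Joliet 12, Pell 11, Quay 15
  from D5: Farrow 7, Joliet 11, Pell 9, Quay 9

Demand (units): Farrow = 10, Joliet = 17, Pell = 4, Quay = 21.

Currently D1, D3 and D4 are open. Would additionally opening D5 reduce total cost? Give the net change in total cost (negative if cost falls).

Current service cost with {D1, D3, D4}: 427.
Adding D5: each market re-picks its cheapest; new service cost 427, saving 0.
Extra fixed cost: 1. Net change = 1 − 0 = 1.
(Totals: 676 → 677.)

No — net change +1 (cost rises by 1).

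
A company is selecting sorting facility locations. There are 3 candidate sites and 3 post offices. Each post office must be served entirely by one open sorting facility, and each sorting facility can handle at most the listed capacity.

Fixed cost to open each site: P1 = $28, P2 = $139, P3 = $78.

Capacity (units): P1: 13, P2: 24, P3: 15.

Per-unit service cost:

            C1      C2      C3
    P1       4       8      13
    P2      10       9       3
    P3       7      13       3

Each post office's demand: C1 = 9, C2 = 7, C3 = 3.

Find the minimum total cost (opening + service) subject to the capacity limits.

Open {P1, P3}: C1→P3 7·9=63, C2→P1 8·7=56, C3→P3 3·3=9.
Loads: P1 carries 7/13, P3 carries 12/15. Service 128; fixed 106; total 234.
Next best feasible plan costs 242.

Minimum total cost: 234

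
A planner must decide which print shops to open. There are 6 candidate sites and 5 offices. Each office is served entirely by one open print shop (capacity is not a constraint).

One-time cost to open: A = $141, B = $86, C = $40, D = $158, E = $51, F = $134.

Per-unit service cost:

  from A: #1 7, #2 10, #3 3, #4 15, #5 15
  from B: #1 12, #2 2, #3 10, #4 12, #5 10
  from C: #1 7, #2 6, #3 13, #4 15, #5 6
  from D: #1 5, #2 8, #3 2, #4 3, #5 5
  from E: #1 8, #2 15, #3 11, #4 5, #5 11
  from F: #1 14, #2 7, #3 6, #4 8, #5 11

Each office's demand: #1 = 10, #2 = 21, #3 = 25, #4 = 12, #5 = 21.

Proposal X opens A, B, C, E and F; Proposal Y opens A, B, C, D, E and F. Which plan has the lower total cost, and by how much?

Proposal X: {A, B, C, E, F}: #1→A 7·10=70, #2→B 2·21=42, #3→A 3·25=75, #4→E 5·12=60, #5→C 6·21=126. Service 373; fixed 452; total 825.
Proposal Y: {A, B, C, D, E, F}: #1→D 5·10=50, #2→B 2·21=42, #3→D 2·25=50, #4→D 3·12=36, #5→D 5·21=105. Service 283; fixed 610; total 893.
Difference: |825 − 893| = 68.

Proposal X is cheaper by 68.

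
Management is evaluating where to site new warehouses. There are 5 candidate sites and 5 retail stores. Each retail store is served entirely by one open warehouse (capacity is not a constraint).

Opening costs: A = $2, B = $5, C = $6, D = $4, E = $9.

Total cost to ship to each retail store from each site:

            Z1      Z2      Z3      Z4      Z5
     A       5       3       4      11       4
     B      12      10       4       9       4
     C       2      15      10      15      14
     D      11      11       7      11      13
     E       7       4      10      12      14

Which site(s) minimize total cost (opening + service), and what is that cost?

For any fixed open set, each retail store goes to its cheapest open site; total = fixed + service.
{A}: Z1→A 5, Z2→A 3, Z3→A 4, Z4→A 11, Z5→A 4. Service 27; fixed 2; total 29.
{A, B}: service 25 + fixed 7 = 32
{A, C}: Z1→C 2, Z2→A 3, Z3→A 4, Z4→A 11, Z5→A 4. Service 24; fixed 8; total 32.
{A, B, C, D, E}: Z1→C 2, Z2→A 3, Z3→A 4, Z4→B 9, Z5→A 4. Service 22; fixed 26; total 48.
No other subset beats 29.

Open A only; minimum total cost 29.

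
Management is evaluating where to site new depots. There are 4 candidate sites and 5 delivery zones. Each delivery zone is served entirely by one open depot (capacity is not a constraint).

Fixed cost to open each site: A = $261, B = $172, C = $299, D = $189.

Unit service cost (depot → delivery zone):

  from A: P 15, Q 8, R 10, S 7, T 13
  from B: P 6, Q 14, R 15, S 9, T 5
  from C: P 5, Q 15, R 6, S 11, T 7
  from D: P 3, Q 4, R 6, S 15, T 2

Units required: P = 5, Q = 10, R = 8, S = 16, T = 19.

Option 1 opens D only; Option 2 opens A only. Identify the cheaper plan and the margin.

Option 1: {D}: P→D 3·5=15, Q→D 4·10=40, R→D 6·8=48, S→D 15·16=240, T→D 2·19=38. Service 381; fixed 189; total 570.
Option 2: {A}: P→A 15·5=75, Q→A 8·10=80, R→A 10·8=80, S→A 7·16=112, T→A 13·19=247. Service 594; fixed 261; total 855.
Difference: |570 − 855| = 285.

Option 1 is cheaper by 285.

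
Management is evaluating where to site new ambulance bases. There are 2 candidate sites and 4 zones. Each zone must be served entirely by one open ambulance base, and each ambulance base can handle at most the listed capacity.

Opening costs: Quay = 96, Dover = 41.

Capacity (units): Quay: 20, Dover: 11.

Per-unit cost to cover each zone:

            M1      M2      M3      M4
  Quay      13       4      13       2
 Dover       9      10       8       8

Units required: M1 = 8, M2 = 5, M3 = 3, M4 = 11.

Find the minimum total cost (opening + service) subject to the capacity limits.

Minimum total cost: 275

Open {Quay, Dover}: M1→Dover 9·8=72, M2→Quay 4·5=20, M3→Dover 8·3=24, M4→Quay 2·11=22.
Loads: Quay carries 16/20, Dover carries 11/11. Service 138; fixed 137; total 275.
Next best feasible plan costs 290.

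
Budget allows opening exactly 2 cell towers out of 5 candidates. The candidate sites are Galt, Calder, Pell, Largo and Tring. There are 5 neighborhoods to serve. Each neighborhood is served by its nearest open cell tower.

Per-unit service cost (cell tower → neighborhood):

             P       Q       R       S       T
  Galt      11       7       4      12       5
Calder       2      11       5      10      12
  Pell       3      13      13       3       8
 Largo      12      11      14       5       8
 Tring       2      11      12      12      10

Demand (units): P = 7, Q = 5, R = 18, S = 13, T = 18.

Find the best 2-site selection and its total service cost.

With exactly 2 open, each neighborhood uses its cheapest among the chosen.
{Galt, Pell}: P→Pell 3·7=21, Q→Galt 7·5=35, R→Galt 4·18=72, S→Pell 3·13=39, T→Galt 5·18=90. Service cost 257.
{Galt, Largo}: service cost 339
{Galt, Calder}: service cost 341
Among all 10 size-2 choices, {Galt, Pell} is lowest.

Choose Galt and Pell; total service cost 257.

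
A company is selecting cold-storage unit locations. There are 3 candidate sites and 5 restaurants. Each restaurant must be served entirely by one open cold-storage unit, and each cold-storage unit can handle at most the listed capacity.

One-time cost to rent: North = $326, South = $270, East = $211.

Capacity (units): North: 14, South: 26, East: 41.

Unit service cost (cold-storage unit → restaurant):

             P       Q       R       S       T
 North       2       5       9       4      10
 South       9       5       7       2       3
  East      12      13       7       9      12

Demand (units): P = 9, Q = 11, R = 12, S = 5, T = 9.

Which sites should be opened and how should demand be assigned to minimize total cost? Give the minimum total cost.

Open {South, East}: P→East 12·9=108, Q→South 5·11=55, R→East 7·12=84, S→South 2·5=10, T→South 3·9=27.
Loads: South carries 25/26, East carries 21/41. Service 284; fixed 481; total 765.
Next best feasible plan costs 800.

Minimum total cost: 765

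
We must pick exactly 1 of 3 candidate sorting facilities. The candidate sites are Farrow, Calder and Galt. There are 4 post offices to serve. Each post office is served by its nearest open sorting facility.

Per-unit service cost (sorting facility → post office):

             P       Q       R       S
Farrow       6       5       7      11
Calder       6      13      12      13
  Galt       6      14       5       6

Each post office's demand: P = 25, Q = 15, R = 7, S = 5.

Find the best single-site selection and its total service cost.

Choose Farrow only; total service cost 329.

With exactly 1 open, each post office uses its cheapest among the chosen.
{Farrow}: P→Farrow 6·25=150, Q→Farrow 5·15=75, R→Farrow 7·7=49, S→Farrow 11·5=55. Service cost 329.
{Galt}: service cost 425
{Calder}: service cost 494
Among all 3 size-1 choices, {Farrow} is lowest.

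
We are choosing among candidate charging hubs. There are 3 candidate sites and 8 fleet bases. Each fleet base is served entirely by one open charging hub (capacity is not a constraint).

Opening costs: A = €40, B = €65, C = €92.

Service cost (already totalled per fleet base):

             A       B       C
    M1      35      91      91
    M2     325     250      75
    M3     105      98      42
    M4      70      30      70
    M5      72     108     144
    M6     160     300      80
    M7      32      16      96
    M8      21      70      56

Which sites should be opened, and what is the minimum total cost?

For any fixed open set, each fleet base goes to its cheapest open site; total = fixed + service.
{A, C}: M1→A 35, M2→C 75, M3→C 42, M4→A 70, M5→A 72, M6→C 80, M7→A 32, M8→A 21. Service 427; fixed 132; total 559.
{A, B, C}: service 371 + fixed 197 = 568
{B, C}: M1→B 91, M2→C 75, M3→C 42, M4→B 30, M5→B 108, M6→C 80, M7→B 16, M8→C 56. Service 498; fixed 157; total 655.
{A}: M1→A 35, M2→A 325, M3→A 105, M4→A 70, M5→A 72, M6→A 160, M7→A 32, M8→A 21. Service 820; fixed 40; total 860.
No other subset beats 559.

Open A and C; minimum total cost 559.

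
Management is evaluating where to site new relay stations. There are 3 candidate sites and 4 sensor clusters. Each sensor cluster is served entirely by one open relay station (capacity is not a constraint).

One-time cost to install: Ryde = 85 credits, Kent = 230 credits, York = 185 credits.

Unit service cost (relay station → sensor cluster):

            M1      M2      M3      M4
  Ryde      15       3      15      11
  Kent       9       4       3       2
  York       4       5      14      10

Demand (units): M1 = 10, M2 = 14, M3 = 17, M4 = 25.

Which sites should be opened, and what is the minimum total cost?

Open Kent only; minimum total cost 477.

For any fixed open set, each sensor cluster goes to its cheapest open site; total = fixed + service.
{Kent}: M1→Kent 9·10=90, M2→Kent 4·14=56, M3→Kent 3·17=51, M4→Kent 2·25=50. Service 247; fixed 230; total 477.
{Ryde, Kent}: service 233 + fixed 315 = 548
{Kent, York}: service 197 + fixed 415 = 612
{Ryde, Kent, York}: service 183 + fixed 500 = 683
No other subset beats 477.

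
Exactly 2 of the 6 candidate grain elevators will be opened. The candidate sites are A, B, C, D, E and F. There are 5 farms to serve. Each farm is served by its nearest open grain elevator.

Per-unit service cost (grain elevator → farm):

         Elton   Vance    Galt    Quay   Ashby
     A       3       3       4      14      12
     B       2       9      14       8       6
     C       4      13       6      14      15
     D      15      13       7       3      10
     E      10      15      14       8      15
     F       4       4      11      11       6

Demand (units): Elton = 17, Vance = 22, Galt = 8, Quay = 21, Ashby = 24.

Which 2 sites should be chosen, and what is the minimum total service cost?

Choose D and F; total service cost 419.

With exactly 2 open, each farm uses its cheapest among the chosen.
{D, F}: Elton→F 4·17=68, Vance→F 4·22=88, Galt→D 7·8=56, Quay→D 3·21=63, Ashby→F 6·24=144. Service cost 419.
{A, B}: service cost 444
{A, D}: service cost 452
Among all 15 size-2 choices, {D, F} is lowest.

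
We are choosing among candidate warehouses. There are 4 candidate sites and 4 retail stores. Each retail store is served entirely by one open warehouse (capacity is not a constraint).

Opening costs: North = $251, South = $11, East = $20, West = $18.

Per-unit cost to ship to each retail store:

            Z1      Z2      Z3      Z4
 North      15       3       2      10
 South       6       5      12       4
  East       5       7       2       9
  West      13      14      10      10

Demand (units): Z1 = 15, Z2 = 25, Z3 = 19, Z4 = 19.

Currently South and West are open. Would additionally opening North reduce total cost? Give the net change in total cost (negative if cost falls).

Current service cost with {South, West}: 481.
Adding North: each retail store re-picks its cheapest; new service cost 279, saving 202.
Extra fixed cost: 251. Net change = 251 − 202 = 49.
(Totals: 510 → 559.)

No — net change +49 (cost rises by 49).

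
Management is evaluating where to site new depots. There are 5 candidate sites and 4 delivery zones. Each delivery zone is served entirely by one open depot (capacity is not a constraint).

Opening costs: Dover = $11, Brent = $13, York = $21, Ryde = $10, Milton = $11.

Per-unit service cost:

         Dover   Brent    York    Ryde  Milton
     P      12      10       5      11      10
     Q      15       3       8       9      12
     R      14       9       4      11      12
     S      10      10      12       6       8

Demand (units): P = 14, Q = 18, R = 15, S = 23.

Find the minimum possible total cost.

Minimum total cost: 366

For any fixed open set, each delivery zone goes to its cheapest open site; total = fixed + service.
{Brent, York, Ryde}: P→York 5·14=70, Q→Brent 3·18=54, R→York 4·15=60, S→Ryde 6·23=138. Service 322; fixed 44; total 366.
{Dover, Brent, York, Ryde}: service 322 + fixed 55 = 377
{Brent, York, Ryde, Milton}: service 322 + fixed 55 = 377
{Dover, Brent, York, Ryde, Milton}: P→York 5·14=70, Q→Brent 3·18=54, R→York 4·15=60, S→Ryde 6·23=138. Service 322; fixed 66; total 388.
No other subset beats 366.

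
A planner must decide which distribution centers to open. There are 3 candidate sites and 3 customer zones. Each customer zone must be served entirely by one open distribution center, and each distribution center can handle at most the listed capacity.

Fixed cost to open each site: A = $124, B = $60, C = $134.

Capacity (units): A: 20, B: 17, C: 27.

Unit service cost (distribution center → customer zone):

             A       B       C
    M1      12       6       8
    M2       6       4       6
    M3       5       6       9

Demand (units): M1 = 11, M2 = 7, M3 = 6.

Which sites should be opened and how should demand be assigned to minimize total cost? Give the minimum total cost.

Open {C}: M1→C 8·11=88, M2→C 6·7=42, M3→C 9·6=54.
Loads: C carries 24/27. Service 184; fixed 134; total 318.
Next best feasible plan costs 322.

Minimum total cost: 318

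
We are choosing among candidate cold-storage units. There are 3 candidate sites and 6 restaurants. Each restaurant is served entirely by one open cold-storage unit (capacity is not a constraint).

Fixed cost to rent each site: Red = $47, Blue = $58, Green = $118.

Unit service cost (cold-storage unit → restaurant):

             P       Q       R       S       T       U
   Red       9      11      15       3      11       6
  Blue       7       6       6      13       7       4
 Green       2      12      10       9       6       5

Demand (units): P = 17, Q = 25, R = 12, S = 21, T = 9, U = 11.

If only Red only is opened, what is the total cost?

Each restaurant is assigned to its cheapest site among the open ones.
{Red}: P→Red 9·17=153, Q→Red 11·25=275, R→Red 15·12=180, S→Red 3·21=63, T→Red 11·9=99, U→Red 6·11=66. Service 836; fixed 47; total 883.

Total cost: 883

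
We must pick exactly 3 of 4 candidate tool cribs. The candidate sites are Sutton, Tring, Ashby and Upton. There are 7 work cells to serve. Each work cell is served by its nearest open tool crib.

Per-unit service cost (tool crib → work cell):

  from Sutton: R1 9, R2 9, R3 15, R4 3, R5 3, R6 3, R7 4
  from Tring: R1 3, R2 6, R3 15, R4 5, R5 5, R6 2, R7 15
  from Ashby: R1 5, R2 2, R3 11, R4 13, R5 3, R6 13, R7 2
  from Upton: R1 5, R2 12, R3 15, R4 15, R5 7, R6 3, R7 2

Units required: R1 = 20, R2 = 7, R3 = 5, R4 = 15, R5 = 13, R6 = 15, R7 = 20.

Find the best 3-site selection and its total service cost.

With exactly 3 open, each work cell uses its cheapest among the chosen.
{Sutton, Tring, Ashby}: R1→Tring 3·20=60, R2→Ashby 2·7=14, R3→Ashby 11·5=55, R4→Sutton 3·15=45, R5→Sutton 3·13=39, R6→Tring 2·15=30, R7→Ashby 2·20=40. Service cost 283.
{Tring, Ashby, Upton}: service cost 313
{Sutton, Tring, Upton}: service cost 331
Among all 4 size-3 choices, {Sutton, Tring, Ashby} is lowest.

Choose Sutton, Tring and Ashby; total service cost 283.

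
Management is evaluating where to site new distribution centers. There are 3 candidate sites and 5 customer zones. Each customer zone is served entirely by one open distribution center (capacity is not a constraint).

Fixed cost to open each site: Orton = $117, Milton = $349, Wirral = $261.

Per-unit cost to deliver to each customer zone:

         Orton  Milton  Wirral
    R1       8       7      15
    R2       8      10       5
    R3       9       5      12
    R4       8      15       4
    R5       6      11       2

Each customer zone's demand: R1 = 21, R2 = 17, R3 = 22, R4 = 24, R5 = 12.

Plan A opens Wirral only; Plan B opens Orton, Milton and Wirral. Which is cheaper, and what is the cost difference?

Plan A: {Wirral}: R1→Wirral 15·21=315, R2→Wirral 5·17=85, R3→Wirral 12·22=264, R4→Wirral 4·24=96, R5→Wirral 2·12=24. Service 784; fixed 261; total 1045.
Plan B: {Orton, Milton, Wirral}: R1→Milton 7·21=147, R2→Wirral 5·17=85, R3→Milton 5·22=110, R4→Wirral 4·24=96, R5→Wirral 2·12=24. Service 462; fixed 727; total 1189.
Difference: |1045 − 1189| = 144.

Plan A is cheaper by 144.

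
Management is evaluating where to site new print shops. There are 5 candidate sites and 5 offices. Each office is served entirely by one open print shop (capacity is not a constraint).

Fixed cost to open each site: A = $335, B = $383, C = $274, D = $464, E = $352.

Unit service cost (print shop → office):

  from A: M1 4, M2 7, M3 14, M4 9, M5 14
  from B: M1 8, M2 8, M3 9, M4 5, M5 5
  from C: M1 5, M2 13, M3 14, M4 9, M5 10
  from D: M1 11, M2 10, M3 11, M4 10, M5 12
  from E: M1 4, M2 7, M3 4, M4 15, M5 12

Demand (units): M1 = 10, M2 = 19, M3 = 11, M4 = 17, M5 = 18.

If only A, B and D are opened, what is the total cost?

Each office is assigned to its cheapest site among the open ones.
{A, B, D}: M1→A 4·10=40, M2→A 7·19=133, M3→B 9·11=99, M4→B 5·17=85, M5→B 5·18=90. Service 447; fixed 1182; total 1629.

Total cost: 1629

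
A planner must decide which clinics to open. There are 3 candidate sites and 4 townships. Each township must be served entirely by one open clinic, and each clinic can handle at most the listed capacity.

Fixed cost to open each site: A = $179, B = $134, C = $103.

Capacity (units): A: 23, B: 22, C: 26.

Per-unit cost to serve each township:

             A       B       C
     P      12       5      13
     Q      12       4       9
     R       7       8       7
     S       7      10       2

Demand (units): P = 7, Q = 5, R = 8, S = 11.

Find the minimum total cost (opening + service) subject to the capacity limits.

Minimum total cost: 370

Open {B, C}: P→B 5·7=35, Q→B 4·5=20, R→C 7·8=56, S→C 2·11=22.
Loads: B carries 12/22, C carries 19/26. Service 133; fixed 237; total 370.
Next best feasible plan costs 378.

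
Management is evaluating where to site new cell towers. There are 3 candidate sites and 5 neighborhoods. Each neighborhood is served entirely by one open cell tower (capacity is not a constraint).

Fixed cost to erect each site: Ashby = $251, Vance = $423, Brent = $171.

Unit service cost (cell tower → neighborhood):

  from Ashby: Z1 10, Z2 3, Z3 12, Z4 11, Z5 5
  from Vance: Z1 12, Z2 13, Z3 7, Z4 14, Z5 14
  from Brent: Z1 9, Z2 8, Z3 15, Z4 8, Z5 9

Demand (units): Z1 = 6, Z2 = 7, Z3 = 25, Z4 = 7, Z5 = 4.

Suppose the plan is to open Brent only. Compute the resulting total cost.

Total cost: 748

Each neighborhood is assigned to its cheapest site among the open ones.
{Brent}: Z1→Brent 9·6=54, Z2→Brent 8·7=56, Z3→Brent 15·25=375, Z4→Brent 8·7=56, Z5→Brent 9·4=36. Service 577; fixed 171; total 748.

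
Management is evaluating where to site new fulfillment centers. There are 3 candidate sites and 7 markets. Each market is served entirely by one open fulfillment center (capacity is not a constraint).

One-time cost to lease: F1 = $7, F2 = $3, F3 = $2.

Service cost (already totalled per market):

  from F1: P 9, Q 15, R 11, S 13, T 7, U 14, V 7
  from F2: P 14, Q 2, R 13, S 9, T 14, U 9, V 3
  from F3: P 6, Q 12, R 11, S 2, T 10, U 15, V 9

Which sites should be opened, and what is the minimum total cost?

Open F2 and F3; minimum total cost 48.

For any fixed open set, each market goes to its cheapest open site; total = fixed + service.
{F2, F3}: P→F3 6, Q→F2 2, R→F3 11, S→F3 2, T→F3 10, U→F2 9, V→F2 3. Service 43; fixed 5; total 48.
{F1, F2, F3}: service 40 + fixed 12 = 52
{F1, F2}: service 50 + fixed 10 = 60
{F3}: service 65 + fixed 2 = 67
(All 7 nonempty subsets were checked; F2 and F3 is lowest.)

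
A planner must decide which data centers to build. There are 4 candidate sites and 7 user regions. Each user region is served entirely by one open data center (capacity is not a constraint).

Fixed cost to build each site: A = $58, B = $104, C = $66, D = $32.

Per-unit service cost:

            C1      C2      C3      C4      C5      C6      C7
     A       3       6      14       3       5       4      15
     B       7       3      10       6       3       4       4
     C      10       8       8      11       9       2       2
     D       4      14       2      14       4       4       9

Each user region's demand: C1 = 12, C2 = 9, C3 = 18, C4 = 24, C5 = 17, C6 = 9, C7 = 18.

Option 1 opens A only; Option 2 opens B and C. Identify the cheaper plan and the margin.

Option 2 is cheaper by 189.

Option 1: {A}: C1→A 3·12=36, C2→A 6·9=54, C3→A 14·18=252, C4→A 3·24=72, C5→A 5·17=85, C6→A 4·9=36, C7→A 15·18=270. Service 805; fixed 58; total 863.
Option 2: {B, C}: C1→B 7·12=84, C2→B 3·9=27, C3→C 8·18=144, C4→B 6·24=144, C5→B 3·17=51, C6→C 2·9=18, C7→C 2·18=36. Service 504; fixed 170; total 674.
Difference: |863 − 674| = 189.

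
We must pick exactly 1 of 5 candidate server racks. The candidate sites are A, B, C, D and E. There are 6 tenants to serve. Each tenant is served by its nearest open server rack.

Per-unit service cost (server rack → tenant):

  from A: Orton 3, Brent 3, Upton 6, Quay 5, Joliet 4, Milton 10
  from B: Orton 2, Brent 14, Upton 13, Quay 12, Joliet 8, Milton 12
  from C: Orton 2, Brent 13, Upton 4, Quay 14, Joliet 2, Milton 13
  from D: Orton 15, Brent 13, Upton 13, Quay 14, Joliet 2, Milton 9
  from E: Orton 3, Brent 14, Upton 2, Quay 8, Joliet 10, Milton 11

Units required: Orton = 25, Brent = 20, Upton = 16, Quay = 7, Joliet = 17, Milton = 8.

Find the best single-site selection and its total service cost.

With exactly 1 open, each tenant uses its cheapest among the chosen.
{A}: Orton→A 3·25=75, Brent→A 3·20=60, Upton→A 6·16=96, Quay→A 5·7=35, Joliet→A 4·17=68, Milton→A 10·8=80. Service cost 414.
{C}: service cost 610
{E}: service cost 701
Among all 5 size-1 choices, {A} is lowest.

Choose A only; total service cost 414.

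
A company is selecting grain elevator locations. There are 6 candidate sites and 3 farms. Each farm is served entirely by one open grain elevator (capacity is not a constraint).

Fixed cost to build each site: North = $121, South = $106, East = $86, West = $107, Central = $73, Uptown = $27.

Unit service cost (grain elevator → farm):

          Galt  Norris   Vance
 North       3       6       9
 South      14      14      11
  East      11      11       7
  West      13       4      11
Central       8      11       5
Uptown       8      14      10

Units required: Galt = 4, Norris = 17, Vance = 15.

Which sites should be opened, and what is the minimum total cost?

Open West and Central; minimum total cost 355.

For any fixed open set, each farm goes to its cheapest open site; total = fixed + service.
{West, Central}: Galt→Central 8·4=32, Norris→West 4·17=68, Vance→Central 5·15=75. Service 175; fixed 180; total 355.
{Central}: Galt→Central 8·4=32, Norris→Central 11·17=187, Vance→Central 5·15=75. Service 294; fixed 73; total 367.
{North}: Galt→North 3·4=12, Norris→North 6·17=102, Vance→North 9·15=135. Service 249; fixed 121; total 370.
{North, South, East, West, Central, Uptown}: Galt→North 3·4=12, Norris→West 4·17=68, Vance→Central 5·15=75. Service 155; fixed 520; total 675.
No other subset beats 355.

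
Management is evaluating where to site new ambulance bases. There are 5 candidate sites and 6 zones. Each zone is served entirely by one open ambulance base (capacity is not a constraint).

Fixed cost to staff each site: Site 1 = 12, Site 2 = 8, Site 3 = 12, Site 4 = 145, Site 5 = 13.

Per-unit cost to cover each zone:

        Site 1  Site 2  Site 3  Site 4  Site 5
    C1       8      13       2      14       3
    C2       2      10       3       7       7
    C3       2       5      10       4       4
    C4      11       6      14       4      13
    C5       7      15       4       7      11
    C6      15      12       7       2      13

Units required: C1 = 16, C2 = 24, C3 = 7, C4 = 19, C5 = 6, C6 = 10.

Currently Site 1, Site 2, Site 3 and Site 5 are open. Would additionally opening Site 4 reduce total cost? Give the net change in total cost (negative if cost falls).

Current service cost with {Site 1, Site 2, Site 3, Site 5}: 302.
Adding Site 4: each zone re-picks its cheapest; new service cost 214, saving 88.
Extra fixed cost: 145. Net change = 145 − 88 = 57.
(Totals: 347 → 404.)

No — net change +57 (cost rises by 57).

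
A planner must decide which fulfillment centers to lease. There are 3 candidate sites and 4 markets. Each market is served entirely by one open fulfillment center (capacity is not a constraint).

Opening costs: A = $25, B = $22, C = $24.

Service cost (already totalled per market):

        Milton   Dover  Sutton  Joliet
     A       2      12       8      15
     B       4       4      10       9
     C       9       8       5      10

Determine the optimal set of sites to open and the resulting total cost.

For any fixed open set, each market goes to its cheapest open site; total = fixed + service.
{B}: Milton→B 4, Dover→B 4, Sutton→B 10, Joliet→B 9. Service 27; fixed 22; total 49.
{C}: service 32 + fixed 24 = 56
{A}: service 37 + fixed 25 = 62
{A, B, C}: Milton→A 2, Dover→B 4, Sutton→C 5, Joliet→B 9. Service 20; fixed 71; total 91.
(All 7 nonempty subsets were checked; B only is lowest.)

Open B only; minimum total cost 49.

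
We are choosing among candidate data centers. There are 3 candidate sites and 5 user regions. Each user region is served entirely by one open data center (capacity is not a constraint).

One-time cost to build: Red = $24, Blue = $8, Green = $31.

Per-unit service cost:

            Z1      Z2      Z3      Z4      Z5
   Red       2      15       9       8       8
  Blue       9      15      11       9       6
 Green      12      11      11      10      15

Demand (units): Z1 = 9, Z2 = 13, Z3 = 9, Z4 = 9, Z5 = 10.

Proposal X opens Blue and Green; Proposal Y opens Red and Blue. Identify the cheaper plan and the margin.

Proposal Y is cheaper by 45.

Proposal X: {Blue, Green}: Z1→Blue 9·9=81, Z2→Green 11·13=143, Z3→Blue 11·9=99, Z4→Blue 9·9=81, Z5→Blue 6·10=60. Service 464; fixed 39; total 503.
Proposal Y: {Red, Blue}: Z1→Red 2·9=18, Z2→Red 15·13=195, Z3→Red 9·9=81, Z4→Red 8·9=72, Z5→Blue 6·10=60. Service 426; fixed 32; total 458.
Difference: |503 − 458| = 45.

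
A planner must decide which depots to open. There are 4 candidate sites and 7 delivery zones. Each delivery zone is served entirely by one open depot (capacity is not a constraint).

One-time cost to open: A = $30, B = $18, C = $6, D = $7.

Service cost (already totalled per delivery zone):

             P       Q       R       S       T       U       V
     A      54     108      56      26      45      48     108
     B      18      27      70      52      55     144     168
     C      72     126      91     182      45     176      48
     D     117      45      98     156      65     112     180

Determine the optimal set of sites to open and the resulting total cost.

For any fixed open set, each delivery zone goes to its cheapest open site; total = fixed + service.
{A, B, C}: P→B 18, Q→B 27, R→A 56, S→A 26, T→A 45, U→A 48, V→C 48. Service 268; fixed 54; total 322.
{A, B, C, D}: P→B 18, Q→B 27, R→A 56, S→A 26, T→A 45, U→A 48, V→C 48. Service 268; fixed 61; total 329.
{A, C, D}: service 322 + fixed 43 = 365
{C}: service 740 + fixed 6 = 746
(All 15 nonempty subsets were checked; A, B and C is lowest.)

Open A, B and C; minimum total cost 322.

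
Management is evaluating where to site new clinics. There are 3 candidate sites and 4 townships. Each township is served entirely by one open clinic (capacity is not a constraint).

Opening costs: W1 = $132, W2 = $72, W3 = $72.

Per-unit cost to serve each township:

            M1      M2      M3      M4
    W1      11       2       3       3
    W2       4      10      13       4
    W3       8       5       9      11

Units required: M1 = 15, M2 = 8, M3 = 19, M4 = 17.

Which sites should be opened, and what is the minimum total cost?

For any fixed open set, each township goes to its cheapest open site; total = fixed + service.
{W1, W2}: M1→W2 4·15=60, M2→W1 2·8=16, M3→W1 3·19=57, M4→W1 3·17=51. Service 184; fixed 204; total 388.
{W1}: service 289 + fixed 132 = 421
{W1, W3}: M1→W3 8·15=120, M2→W1 2·8=16, M3→W1 3·19=57, M4→W1 3·17=51. Service 244; fixed 204; total 448.
{W1, W2, W3}: service 184 + fixed 276 = 460
No other subset beats 388.

Open W1 and W2; minimum total cost 388.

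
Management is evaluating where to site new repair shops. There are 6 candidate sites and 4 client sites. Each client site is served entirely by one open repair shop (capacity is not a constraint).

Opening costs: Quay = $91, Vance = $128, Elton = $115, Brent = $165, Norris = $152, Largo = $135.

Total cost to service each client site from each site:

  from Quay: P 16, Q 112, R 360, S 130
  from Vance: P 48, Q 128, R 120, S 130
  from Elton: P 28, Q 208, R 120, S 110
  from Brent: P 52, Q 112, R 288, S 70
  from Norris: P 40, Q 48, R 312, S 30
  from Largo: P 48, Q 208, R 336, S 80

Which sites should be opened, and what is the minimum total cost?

Open Elton and Norris; minimum total cost 493.

For any fixed open set, each client site goes to its cheapest open site; total = fixed + service.
{Elton, Norris}: P→Elton 28, Q→Norris 48, R→Elton 120, S→Norris 30. Service 226; fixed 267; total 493.
{Vance, Norris}: P→Norris 40, Q→Norris 48, R→Vance 120, S→Norris 30. Service 238; fixed 280; total 518.
{Vance}: P→Vance 48, Q→Vance 128, R→Vance 120, S→Vance 130. Service 426; fixed 128; total 554.
{Quay, Vance, Elton, Brent, Norris, Largo}: P→Quay 16, Q→Norris 48, R→Vance 120, S→Norris 30. Service 214; fixed 786; total 1000.
No other subset beats 493.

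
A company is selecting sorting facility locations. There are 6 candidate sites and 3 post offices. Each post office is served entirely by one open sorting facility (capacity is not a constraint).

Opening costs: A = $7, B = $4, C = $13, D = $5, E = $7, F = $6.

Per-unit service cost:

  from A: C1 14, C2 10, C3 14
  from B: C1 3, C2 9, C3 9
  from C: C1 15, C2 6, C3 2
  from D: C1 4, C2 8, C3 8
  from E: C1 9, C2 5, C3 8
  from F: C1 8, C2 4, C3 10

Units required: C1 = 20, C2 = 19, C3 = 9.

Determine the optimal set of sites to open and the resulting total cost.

For any fixed open set, each post office goes to its cheapest open site; total = fixed + service.
{B, C, F}: C1→B 3·20=60, C2→F 4·19=76, C3→C 2·9=18. Service 154; fixed 23; total 177.
{B, C, D, F}: service 154 + fixed 28 = 182
{A, B, C, F}: service 154 + fixed 30 = 184
{A, B, C, D, E, F}: C1→B 3·20=60, C2→F 4·19=76, C3→C 2·9=18. Service 154; fixed 42; total 196.
No other subset beats 177.

Open B, C and F; minimum total cost 177.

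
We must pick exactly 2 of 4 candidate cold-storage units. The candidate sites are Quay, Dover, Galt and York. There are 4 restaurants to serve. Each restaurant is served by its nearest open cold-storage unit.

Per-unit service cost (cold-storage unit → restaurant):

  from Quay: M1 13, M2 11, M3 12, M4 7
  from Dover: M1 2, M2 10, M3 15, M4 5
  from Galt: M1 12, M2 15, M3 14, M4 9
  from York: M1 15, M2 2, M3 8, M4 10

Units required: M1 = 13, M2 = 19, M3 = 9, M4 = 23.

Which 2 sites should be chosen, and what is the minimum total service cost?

Choose Dover and York; total service cost 251.

With exactly 2 open, each restaurant uses its cheapest among the chosen.
{Dover, York}: M1→Dover 2·13=26, M2→York 2·19=38, M3→York 8·9=72, M4→Dover 5·23=115. Service cost 251.
{Quay, Dover}: service cost 439
{Quay, York}: service cost 440
Among all 6 size-2 choices, {Dover, York} is lowest.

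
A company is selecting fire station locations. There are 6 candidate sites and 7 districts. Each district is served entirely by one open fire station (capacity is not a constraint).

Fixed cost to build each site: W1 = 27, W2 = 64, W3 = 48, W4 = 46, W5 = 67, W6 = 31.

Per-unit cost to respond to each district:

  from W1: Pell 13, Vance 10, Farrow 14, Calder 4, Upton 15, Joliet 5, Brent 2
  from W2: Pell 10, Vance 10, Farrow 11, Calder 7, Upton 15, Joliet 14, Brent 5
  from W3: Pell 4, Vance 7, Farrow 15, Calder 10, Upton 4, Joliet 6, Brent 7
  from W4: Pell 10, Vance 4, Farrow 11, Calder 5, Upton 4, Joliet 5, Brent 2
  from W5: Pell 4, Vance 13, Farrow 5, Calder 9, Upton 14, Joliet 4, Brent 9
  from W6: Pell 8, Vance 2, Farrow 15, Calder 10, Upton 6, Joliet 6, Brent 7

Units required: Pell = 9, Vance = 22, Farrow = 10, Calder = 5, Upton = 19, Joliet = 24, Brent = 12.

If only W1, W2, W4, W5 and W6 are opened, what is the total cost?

Each district is assigned to its cheapest site among the open ones.
{W1, W2, W4, W5, W6}: Pell→W5 4·9=36, Vance→W6 2·22=44, Farrow→W5 5·10=50, Calder→W1 4·5=20, Upton→W4 4·19=76, Joliet→W5 4·24=96, Brent→W1 2·12=24. Service 346; fixed 235; total 581.

Total cost: 581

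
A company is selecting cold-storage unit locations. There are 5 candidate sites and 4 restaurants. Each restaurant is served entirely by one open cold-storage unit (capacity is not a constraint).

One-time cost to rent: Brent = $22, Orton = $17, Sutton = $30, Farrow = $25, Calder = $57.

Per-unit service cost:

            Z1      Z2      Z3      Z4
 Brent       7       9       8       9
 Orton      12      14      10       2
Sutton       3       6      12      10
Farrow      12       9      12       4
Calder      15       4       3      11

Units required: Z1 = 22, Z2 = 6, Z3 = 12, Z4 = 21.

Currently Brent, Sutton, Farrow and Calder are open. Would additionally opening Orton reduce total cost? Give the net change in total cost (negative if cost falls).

Yes — net change −25 (cost falls by 25).

Current service cost with {Brent, Sutton, Farrow, Calder}: 210.
Adding Orton: each restaurant re-picks its cheapest; new service cost 168, saving 42.
Extra fixed cost: 17. Net change = 17 − 42 = -25.
(Totals: 344 → 319.)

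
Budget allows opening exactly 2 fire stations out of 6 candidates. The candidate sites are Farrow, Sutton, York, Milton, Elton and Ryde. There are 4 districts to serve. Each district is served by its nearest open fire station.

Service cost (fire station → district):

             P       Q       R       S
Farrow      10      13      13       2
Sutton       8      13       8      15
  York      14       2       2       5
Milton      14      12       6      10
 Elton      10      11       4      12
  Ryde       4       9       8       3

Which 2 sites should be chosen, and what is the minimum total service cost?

With exactly 2 open, each district uses its cheapest among the chosen.
{York, Ryde}: P→Ryde 4, Q→York 2, R→York 2, S→Ryde 3. Service cost 11.
{Farrow, York}: service cost 16
{Sutton, York}: service cost 17
Among all 15 size-2 choices, {York, Ryde} is lowest.

Choose York and Ryde; total service cost 11.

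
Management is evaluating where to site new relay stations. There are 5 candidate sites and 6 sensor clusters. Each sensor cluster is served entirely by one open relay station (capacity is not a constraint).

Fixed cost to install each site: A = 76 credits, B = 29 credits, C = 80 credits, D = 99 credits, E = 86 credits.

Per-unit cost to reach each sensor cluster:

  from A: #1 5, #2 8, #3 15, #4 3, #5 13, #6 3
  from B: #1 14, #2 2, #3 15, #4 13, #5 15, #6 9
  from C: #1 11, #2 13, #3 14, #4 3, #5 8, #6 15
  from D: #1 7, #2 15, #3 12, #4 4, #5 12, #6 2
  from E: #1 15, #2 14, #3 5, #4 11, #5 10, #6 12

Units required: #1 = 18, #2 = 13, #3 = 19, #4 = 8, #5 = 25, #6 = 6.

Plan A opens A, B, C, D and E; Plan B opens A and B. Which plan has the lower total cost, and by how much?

Plan A: {A, B, C, D, E}: #1→A 5·18=90, #2→B 2·13=26, #3→E 5·19=95, #4→A 3·8=24, #5→C 8·25=200, #6→D 2·6=12. Service 447; fixed 370; total 817.
Plan B: {A, B}: #1→A 5·18=90, #2→B 2·13=26, #3→A 15·19=285, #4→A 3·8=24, #5→A 13·25=325, #6→A 3·6=18. Service 768; fixed 105; total 873.
Difference: |817 − 873| = 56.

Plan A is cheaper by 56.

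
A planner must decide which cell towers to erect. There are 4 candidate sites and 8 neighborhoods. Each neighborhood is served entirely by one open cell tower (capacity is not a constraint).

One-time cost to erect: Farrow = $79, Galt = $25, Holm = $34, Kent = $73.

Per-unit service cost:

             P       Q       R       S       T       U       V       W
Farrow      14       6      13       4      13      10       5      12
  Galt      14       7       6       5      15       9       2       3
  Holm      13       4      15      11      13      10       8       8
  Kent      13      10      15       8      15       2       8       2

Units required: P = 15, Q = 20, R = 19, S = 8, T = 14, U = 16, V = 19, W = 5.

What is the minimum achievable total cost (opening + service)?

For any fixed open set, each neighborhood goes to its cheapest open site; total = fixed + service.
{Galt, Holm, Kent}: P→Holm 13·15=195, Q→Holm 4·20=80, R→Galt 6·19=114, S→Galt 5·8=40, T→Holm 13·14=182, U→Kent 2·16=32, V→Galt 2·19=38, W→Kent 2·5=10. Service 691; fixed 132; total 823.
{Galt, Holm}: P→Holm 13·15=195, Q→Holm 4·20=80, R→Galt 6·19=114, S→Galt 5·8=40, T→Holm 13·14=182, U→Galt 9·16=144, V→Galt 2·19=38, W→Galt 3·5=15. Service 808; fixed 59; total 867.
{Galt, Kent}: service 779 + fixed 98 = 877
{Farrow, Galt, Holm, Kent}: service 683 + fixed 211 = 894
No other subset beats 823.

Minimum total cost: 823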